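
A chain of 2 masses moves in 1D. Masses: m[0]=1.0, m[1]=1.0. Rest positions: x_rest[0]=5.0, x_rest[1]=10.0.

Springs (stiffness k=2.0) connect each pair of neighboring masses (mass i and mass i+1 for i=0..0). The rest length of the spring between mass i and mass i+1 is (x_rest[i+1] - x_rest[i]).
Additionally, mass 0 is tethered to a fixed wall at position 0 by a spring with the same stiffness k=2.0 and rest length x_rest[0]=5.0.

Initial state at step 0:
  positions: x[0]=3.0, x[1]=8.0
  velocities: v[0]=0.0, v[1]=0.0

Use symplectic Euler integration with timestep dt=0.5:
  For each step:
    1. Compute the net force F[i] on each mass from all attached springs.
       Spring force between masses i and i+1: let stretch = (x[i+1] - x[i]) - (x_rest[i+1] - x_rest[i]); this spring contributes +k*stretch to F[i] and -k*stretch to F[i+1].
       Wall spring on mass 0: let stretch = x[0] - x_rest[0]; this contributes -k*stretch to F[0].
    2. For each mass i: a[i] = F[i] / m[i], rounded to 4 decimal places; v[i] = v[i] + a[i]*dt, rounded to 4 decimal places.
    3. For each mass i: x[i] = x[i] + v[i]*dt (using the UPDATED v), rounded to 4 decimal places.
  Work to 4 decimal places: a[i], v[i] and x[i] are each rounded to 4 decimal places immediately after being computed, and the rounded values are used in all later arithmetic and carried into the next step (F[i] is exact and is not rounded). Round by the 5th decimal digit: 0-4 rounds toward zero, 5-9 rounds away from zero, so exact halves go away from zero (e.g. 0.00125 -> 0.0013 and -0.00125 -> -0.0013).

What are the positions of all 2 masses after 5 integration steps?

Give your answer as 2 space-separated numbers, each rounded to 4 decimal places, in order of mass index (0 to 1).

Step 0: x=[3.0000 8.0000] v=[0.0000 0.0000]
Step 1: x=[4.0000 8.0000] v=[2.0000 0.0000]
Step 2: x=[5.0000 8.5000] v=[2.0000 1.0000]
Step 3: x=[5.2500 9.7500] v=[0.5000 2.5000]
Step 4: x=[5.1250 11.2500] v=[-0.2500 3.0000]
Step 5: x=[5.5000 12.1875] v=[0.7500 1.8750]

Answer: 5.5000 12.1875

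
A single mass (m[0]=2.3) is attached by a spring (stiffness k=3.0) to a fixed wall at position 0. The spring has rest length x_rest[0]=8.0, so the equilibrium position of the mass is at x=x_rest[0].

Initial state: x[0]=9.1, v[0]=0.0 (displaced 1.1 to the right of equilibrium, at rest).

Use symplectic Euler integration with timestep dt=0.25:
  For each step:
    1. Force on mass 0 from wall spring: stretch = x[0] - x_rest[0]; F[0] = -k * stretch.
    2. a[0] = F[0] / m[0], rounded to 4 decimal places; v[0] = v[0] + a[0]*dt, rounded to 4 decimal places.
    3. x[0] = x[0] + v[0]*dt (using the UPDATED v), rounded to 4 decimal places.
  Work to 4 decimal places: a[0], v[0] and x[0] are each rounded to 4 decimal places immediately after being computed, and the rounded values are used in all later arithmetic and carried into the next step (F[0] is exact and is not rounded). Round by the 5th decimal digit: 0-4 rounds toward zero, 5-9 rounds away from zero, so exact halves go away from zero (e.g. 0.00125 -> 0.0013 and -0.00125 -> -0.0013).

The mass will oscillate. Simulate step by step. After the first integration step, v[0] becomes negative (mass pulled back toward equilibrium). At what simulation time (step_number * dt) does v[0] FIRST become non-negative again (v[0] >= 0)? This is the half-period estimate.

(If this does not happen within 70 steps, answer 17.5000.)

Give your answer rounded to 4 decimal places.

Step 0: x=[9.1000] v=[0.0000]
Step 1: x=[9.0103] v=[-0.3587]
Step 2: x=[8.8383] v=[-0.6882]
Step 3: x=[8.5979] v=[-0.9616]
Step 4: x=[8.3088] v=[-1.1566]
Step 5: x=[7.9945] v=[-1.2573]
Step 6: x=[7.6806] v=[-1.2555]
Step 7: x=[7.3928] v=[-1.1514]
Step 8: x=[7.1545] v=[-0.9534]
Step 9: x=[6.9851] v=[-0.6777]
Step 10: x=[6.8984] v=[-0.3468]
Step 11: x=[6.9015] v=[0.0124]
First v>=0 after going negative at step 11, time=2.7500

Answer: 2.7500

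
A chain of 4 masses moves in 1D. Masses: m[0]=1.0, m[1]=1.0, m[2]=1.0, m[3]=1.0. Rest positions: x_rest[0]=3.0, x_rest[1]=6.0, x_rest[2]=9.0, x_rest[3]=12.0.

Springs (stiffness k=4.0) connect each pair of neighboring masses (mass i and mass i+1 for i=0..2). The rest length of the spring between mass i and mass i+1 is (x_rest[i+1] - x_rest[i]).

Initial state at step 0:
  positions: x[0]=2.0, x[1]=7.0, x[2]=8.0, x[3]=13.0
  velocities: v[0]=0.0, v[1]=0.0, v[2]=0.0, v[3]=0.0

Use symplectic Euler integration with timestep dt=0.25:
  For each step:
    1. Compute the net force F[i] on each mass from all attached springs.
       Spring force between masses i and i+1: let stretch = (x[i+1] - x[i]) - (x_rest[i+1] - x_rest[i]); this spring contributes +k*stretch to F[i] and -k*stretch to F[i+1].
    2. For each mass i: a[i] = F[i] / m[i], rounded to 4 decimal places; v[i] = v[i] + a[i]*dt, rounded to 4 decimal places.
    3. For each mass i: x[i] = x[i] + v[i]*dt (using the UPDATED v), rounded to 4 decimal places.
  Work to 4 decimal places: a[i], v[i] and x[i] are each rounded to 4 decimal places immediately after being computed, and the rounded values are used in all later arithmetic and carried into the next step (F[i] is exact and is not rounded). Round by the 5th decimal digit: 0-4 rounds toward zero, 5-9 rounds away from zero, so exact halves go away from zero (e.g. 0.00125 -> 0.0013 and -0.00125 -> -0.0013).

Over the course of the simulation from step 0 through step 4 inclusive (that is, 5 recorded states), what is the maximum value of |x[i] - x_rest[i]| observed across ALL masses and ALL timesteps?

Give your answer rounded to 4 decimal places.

Step 0: x=[2.0000 7.0000 8.0000 13.0000] v=[0.0000 0.0000 0.0000 0.0000]
Step 1: x=[2.5000 6.0000 9.0000 12.5000] v=[2.0000 -4.0000 4.0000 -2.0000]
Step 2: x=[3.1250 4.8750 10.1250 11.8750] v=[2.5000 -4.5000 4.5000 -2.5000]
Step 3: x=[3.4375 4.6250 10.3750 11.5625] v=[1.2500 -1.0000 1.0000 -1.2500]
Step 4: x=[3.2969 5.5156 9.4844 11.7031] v=[-0.5625 3.5625 -3.5625 0.5625]
Max displacement = 1.3750

Answer: 1.3750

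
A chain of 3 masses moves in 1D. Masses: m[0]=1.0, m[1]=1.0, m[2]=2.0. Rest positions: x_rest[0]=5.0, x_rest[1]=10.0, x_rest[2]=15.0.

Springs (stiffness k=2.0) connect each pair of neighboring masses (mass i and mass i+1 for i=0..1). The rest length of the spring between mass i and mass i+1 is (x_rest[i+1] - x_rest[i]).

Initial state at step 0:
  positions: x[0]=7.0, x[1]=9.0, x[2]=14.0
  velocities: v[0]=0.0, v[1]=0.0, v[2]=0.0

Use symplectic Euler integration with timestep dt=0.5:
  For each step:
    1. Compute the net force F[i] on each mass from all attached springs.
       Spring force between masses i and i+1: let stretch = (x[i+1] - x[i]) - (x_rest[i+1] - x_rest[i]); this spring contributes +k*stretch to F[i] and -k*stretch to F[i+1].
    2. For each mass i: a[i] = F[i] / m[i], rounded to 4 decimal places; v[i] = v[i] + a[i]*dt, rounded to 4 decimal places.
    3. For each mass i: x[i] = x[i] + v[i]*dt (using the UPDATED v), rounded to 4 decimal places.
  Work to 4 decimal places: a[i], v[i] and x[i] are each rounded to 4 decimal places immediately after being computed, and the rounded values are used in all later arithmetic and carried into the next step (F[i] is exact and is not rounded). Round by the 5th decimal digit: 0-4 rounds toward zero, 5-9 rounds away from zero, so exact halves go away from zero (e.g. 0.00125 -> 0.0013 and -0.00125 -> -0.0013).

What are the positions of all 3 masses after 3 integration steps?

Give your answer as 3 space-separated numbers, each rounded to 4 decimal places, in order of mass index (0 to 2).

Step 0: x=[7.0000 9.0000 14.0000] v=[0.0000 0.0000 0.0000]
Step 1: x=[5.5000 10.5000 14.0000] v=[-3.0000 3.0000 0.0000]
Step 2: x=[4.0000 11.2500 14.3750] v=[-3.0000 1.5000 0.7500]
Step 3: x=[3.6250 9.9375 15.2188] v=[-0.7500 -2.6250 1.6875]

Answer: 3.6250 9.9375 15.2188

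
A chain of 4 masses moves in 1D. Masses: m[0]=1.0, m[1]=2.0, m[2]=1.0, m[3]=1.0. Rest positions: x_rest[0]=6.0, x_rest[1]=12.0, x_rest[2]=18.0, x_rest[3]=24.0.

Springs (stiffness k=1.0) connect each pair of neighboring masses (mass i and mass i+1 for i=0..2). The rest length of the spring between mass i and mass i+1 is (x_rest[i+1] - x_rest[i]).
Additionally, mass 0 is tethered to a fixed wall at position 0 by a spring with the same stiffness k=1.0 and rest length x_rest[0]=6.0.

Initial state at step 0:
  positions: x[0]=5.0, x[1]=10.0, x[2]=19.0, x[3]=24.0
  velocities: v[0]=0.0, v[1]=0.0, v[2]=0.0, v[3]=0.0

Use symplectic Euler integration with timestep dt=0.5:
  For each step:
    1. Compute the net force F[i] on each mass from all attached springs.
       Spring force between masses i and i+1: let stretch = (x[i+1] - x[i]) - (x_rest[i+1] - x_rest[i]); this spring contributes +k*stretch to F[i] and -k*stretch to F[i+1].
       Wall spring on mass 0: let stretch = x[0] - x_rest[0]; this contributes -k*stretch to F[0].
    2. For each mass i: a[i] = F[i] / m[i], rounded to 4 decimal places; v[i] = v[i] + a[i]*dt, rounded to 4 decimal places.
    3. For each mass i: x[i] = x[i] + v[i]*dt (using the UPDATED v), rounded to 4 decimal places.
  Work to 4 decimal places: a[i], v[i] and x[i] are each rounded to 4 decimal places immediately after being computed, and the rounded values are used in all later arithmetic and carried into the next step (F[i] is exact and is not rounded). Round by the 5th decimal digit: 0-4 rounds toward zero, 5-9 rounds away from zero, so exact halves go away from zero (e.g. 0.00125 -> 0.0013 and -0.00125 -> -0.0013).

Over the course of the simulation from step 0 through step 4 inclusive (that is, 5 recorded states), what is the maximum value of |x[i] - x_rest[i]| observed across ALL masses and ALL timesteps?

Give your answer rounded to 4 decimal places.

Answer: 2.0469

Derivation:
Step 0: x=[5.0000 10.0000 19.0000 24.0000] v=[0.0000 0.0000 0.0000 0.0000]
Step 1: x=[5.0000 10.5000 18.0000 24.2500] v=[0.0000 1.0000 -2.0000 0.5000]
Step 2: x=[5.1250 11.2500 16.6875 24.4375] v=[0.2500 1.5000 -2.6250 0.3750]
Step 3: x=[5.5000 11.9141 15.9531 24.1875] v=[0.7500 1.3281 -1.4688 -0.5000]
Step 4: x=[6.1036 12.2813 16.2676 23.3789] v=[1.2071 0.7343 0.6289 -1.6172]
Max displacement = 2.0469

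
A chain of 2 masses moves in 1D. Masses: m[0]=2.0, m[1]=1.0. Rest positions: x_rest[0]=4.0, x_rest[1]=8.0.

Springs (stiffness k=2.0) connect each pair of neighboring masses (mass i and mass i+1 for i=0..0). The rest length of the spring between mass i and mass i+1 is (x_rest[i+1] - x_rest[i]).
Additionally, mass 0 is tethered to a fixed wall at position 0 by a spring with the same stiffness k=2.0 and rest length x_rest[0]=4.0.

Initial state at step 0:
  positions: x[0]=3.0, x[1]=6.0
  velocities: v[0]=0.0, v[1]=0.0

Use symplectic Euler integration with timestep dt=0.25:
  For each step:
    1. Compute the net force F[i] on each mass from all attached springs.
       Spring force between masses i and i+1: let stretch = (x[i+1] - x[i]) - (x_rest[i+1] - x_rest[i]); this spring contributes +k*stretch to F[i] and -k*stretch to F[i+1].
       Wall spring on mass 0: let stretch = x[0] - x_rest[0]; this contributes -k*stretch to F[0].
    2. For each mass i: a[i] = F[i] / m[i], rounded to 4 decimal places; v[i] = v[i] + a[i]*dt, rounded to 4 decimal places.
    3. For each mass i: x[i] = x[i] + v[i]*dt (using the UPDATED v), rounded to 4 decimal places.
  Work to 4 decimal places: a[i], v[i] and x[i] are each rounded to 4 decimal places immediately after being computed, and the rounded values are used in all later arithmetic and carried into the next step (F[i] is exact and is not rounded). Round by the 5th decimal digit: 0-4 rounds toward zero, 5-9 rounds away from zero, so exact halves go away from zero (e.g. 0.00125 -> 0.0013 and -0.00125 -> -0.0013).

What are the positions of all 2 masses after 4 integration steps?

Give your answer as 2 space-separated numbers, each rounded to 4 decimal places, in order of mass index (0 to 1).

Step 0: x=[3.0000 6.0000] v=[0.0000 0.0000]
Step 1: x=[3.0000 6.1250] v=[0.0000 0.5000]
Step 2: x=[3.0078 6.3594] v=[0.0313 0.9375]
Step 3: x=[3.0371 6.6748] v=[0.1173 1.2617]
Step 4: x=[3.1040 7.0355] v=[0.2675 1.4429]

Answer: 3.1040 7.0355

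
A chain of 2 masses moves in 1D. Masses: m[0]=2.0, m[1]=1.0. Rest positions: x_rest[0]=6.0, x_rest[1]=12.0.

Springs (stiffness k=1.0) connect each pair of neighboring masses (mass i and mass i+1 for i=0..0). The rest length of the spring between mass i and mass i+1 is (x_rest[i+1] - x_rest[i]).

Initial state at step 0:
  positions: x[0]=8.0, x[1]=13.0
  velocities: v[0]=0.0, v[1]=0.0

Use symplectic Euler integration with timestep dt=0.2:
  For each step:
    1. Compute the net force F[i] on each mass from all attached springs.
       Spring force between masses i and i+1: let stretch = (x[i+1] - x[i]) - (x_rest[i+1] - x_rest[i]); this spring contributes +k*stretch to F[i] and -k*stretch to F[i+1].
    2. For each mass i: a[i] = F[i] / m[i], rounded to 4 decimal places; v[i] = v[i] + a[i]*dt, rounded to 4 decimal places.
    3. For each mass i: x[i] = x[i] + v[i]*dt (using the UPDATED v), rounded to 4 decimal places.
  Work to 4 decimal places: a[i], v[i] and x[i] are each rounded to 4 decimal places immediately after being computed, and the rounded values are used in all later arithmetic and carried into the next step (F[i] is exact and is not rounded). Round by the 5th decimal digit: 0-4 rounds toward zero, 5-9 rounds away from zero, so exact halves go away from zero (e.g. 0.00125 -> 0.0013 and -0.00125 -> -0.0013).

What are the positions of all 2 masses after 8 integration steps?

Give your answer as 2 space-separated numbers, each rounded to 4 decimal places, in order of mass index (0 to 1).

Answer: 7.5007 13.9984

Derivation:
Step 0: x=[8.0000 13.0000] v=[0.0000 0.0000]
Step 1: x=[7.9800 13.0400] v=[-0.1000 0.2000]
Step 2: x=[7.9412 13.1176] v=[-0.1940 0.3880]
Step 3: x=[7.8859 13.2281] v=[-0.2764 0.5527]
Step 4: x=[7.8175 13.3650] v=[-0.3422 0.6843]
Step 5: x=[7.7400 13.5200] v=[-0.3875 0.7748]
Step 6: x=[7.6581 13.6838] v=[-0.4095 0.8188]
Step 7: x=[7.5767 13.8465] v=[-0.4069 0.8137]
Step 8: x=[7.5007 13.9984] v=[-0.3799 0.7597]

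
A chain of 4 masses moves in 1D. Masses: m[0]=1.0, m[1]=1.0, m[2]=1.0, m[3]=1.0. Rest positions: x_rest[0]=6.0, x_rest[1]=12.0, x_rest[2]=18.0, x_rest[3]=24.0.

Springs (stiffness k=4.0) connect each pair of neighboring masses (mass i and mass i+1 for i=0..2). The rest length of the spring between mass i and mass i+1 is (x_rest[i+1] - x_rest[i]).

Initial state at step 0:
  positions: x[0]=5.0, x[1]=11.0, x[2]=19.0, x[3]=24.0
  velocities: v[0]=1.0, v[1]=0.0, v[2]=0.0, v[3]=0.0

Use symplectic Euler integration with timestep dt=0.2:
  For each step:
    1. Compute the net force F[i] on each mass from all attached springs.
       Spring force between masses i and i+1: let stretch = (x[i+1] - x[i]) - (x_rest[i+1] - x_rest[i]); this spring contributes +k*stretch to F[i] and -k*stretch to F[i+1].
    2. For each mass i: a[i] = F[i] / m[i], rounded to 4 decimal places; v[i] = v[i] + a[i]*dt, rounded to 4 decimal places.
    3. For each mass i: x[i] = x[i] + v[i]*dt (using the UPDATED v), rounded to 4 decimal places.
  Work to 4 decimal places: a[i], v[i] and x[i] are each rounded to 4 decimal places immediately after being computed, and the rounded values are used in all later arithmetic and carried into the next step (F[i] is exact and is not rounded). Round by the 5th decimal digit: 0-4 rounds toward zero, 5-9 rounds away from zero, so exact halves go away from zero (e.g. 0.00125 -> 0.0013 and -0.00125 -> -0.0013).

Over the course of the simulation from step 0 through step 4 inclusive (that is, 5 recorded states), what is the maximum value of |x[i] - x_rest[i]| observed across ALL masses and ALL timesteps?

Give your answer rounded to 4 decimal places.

Step 0: x=[5.0000 11.0000 19.0000 24.0000] v=[1.0000 0.0000 0.0000 0.0000]
Step 1: x=[5.2000 11.3200 18.5200 24.1600] v=[1.0000 1.6000 -2.4000 0.8000]
Step 2: x=[5.4192 11.8128 17.7904 24.3776] v=[1.0960 2.4640 -3.6480 1.0880]
Step 3: x=[5.7014 12.2390 17.1583 24.5012] v=[1.4109 2.1312 -3.1603 0.6182]
Step 4: x=[6.0696 12.4063 16.9140 24.4100] v=[1.8410 0.8366 -1.2214 -0.4561]
Max displacement = 1.0860

Answer: 1.0860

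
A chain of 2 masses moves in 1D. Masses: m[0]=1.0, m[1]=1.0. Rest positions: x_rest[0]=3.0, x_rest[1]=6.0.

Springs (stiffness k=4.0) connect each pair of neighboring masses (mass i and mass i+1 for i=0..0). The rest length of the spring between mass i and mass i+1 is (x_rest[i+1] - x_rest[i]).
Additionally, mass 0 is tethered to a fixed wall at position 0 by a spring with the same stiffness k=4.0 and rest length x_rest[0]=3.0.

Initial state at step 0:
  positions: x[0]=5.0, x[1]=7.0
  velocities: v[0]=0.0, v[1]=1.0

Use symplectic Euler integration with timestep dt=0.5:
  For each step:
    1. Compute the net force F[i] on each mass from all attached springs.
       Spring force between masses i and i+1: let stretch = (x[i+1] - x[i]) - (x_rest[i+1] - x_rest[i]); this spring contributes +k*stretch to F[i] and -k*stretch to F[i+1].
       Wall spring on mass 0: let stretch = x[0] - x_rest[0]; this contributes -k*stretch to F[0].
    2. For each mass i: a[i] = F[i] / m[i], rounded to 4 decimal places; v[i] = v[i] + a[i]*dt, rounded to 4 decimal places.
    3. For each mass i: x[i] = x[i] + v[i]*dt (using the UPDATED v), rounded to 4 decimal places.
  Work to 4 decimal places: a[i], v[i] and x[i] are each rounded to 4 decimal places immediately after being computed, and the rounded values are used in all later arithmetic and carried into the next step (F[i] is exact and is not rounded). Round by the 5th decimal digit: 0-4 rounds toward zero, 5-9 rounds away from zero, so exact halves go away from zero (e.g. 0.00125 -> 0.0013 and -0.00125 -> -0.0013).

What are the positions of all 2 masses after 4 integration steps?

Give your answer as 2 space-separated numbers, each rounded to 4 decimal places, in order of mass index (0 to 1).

Step 0: x=[5.0000 7.0000] v=[0.0000 1.0000]
Step 1: x=[2.0000 8.5000] v=[-6.0000 3.0000]
Step 2: x=[3.5000 6.5000] v=[3.0000 -4.0000]
Step 3: x=[4.5000 4.5000] v=[2.0000 -4.0000]
Step 4: x=[1.0000 5.5000] v=[-7.0000 2.0000]

Answer: 1.0000 5.5000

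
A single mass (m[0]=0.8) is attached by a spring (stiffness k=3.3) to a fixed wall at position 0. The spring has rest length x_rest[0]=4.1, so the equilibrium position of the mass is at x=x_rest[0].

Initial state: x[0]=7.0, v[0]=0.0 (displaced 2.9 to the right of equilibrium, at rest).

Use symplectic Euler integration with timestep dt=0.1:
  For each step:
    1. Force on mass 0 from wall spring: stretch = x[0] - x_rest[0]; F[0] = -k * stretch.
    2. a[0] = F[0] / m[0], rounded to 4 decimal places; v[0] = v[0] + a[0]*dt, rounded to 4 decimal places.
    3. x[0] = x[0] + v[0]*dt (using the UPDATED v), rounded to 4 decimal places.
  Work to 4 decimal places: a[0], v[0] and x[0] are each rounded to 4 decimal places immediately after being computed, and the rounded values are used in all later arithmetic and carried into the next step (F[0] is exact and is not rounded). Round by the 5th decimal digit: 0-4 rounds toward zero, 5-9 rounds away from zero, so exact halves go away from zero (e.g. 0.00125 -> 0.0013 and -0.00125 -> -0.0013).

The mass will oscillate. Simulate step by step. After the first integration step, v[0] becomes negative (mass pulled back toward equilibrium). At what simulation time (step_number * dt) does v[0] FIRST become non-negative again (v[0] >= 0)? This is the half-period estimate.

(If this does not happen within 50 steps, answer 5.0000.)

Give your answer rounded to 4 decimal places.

Step 0: x=[7.0000] v=[0.0000]
Step 1: x=[6.8804] v=[-1.1963]
Step 2: x=[6.6461] v=[-2.3432]
Step 3: x=[6.3068] v=[-3.3935]
Step 4: x=[5.8764] v=[-4.3038]
Step 5: x=[5.3727] v=[-5.0366]
Step 6: x=[4.8165] v=[-5.5616]
Step 7: x=[4.2308] v=[-5.8572]
Step 8: x=[3.6397] v=[-5.9112]
Step 9: x=[3.0676] v=[-5.7213]
Step 10: x=[2.5381] v=[-5.2954]
Step 11: x=[2.0730] v=[-4.6511]
Step 12: x=[1.6915] v=[-3.8150]
Step 13: x=[1.4094] v=[-2.8215]
Step 14: x=[1.2382] v=[-1.7116]
Step 15: x=[1.1851] v=[-0.5311]
Step 16: x=[1.2522] v=[0.6713]
First v>=0 after going negative at step 16, time=1.6000

Answer: 1.6000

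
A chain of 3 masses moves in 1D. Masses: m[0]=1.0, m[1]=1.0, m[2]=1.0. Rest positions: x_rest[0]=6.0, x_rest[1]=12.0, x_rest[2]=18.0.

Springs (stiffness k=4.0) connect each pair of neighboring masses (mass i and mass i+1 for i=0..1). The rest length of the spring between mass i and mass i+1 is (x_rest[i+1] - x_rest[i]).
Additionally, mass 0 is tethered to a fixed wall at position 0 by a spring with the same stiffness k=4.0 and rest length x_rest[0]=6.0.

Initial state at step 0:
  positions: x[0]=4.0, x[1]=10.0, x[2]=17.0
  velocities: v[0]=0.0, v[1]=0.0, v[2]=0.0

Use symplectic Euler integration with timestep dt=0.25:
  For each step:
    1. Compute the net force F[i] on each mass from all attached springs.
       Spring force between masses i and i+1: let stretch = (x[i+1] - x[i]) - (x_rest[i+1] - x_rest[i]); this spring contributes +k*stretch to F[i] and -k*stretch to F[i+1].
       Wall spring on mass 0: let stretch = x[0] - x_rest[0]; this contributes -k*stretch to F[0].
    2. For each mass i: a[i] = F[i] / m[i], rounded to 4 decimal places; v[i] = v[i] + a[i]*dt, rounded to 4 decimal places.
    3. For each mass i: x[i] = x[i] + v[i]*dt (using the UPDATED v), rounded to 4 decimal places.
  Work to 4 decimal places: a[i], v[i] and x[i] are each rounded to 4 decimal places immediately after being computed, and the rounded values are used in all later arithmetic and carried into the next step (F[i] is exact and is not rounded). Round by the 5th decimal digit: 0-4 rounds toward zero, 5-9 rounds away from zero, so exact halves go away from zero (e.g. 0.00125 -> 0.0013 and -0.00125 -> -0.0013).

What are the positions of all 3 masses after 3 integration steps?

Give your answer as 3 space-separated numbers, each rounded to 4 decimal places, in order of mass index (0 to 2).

Step 0: x=[4.0000 10.0000 17.0000] v=[0.0000 0.0000 0.0000]
Step 1: x=[4.5000 10.2500 16.7500] v=[2.0000 1.0000 -1.0000]
Step 2: x=[5.3125 10.6875 16.3750] v=[3.2500 1.7500 -1.5000]
Step 3: x=[6.1406 11.2031 16.0781] v=[3.3125 2.0625 -1.1875]

Answer: 6.1406 11.2031 16.0781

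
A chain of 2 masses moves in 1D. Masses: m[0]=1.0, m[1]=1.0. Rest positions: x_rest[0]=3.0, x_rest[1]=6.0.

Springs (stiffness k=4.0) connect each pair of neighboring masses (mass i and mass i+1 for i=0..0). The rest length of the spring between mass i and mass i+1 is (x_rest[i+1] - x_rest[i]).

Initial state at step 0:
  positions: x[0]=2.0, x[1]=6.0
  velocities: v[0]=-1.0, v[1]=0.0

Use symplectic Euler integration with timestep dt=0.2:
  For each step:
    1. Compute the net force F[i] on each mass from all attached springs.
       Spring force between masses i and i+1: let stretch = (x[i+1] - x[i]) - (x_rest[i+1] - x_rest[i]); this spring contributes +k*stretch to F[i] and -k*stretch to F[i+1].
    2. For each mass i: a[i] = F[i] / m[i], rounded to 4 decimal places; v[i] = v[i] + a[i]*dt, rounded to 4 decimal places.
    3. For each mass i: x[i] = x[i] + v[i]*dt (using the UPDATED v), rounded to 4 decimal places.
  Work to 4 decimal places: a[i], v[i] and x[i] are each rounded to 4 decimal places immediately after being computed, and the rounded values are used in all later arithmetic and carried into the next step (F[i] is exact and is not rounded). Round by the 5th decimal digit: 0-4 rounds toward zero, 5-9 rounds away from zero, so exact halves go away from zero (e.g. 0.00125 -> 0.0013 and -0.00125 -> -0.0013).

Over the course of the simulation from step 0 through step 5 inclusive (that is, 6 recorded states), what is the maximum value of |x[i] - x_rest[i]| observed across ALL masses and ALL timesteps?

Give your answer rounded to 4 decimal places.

Step 0: x=[2.0000 6.0000] v=[-1.0000 0.0000]
Step 1: x=[1.9600 5.8400] v=[-0.2000 -0.8000]
Step 2: x=[2.0608 5.5392] v=[0.5040 -1.5040]
Step 3: x=[2.2381 5.1619] v=[0.8867 -1.8867]
Step 4: x=[2.4032 4.7968] v=[0.8257 -1.8257]
Step 5: x=[2.4713 4.5287] v=[0.3406 -1.3406]
Max displacement = 1.4713

Answer: 1.4713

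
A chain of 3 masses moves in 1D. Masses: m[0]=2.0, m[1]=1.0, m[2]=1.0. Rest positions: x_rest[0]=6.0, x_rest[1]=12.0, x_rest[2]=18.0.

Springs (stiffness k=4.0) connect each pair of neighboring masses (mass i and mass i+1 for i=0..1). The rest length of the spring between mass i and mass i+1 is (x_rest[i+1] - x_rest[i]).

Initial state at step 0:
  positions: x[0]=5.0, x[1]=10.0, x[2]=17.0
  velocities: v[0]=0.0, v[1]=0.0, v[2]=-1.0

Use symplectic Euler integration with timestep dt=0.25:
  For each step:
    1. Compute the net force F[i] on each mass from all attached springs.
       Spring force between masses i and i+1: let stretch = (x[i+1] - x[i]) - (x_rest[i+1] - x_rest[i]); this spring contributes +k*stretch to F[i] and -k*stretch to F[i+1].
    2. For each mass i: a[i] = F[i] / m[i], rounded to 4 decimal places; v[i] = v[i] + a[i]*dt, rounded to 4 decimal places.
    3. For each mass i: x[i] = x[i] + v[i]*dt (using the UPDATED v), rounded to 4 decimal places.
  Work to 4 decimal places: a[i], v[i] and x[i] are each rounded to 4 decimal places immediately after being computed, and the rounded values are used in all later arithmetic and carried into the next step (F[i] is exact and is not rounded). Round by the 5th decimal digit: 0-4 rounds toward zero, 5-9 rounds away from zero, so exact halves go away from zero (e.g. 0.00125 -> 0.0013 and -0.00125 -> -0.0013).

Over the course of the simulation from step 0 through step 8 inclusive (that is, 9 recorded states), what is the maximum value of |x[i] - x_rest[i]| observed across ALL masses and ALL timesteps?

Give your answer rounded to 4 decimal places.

Answer: 2.4611

Derivation:
Step 0: x=[5.0000 10.0000 17.0000] v=[0.0000 0.0000 -1.0000]
Step 1: x=[4.8750 10.5000 16.5000] v=[-0.5000 2.0000 -2.0000]
Step 2: x=[4.7031 11.0938 16.0000] v=[-0.6875 2.3750 -2.0000]
Step 3: x=[4.5801 11.3164 15.7735] v=[-0.4922 0.8905 -0.9062]
Step 4: x=[4.5491 10.9692 15.9327] v=[-0.1241 -1.3887 0.6367]
Step 5: x=[4.5706 10.2579 16.3510] v=[0.0860 -2.8453 1.6732]
Step 6: x=[4.5530 9.6480 16.7460] v=[-0.0704 -2.4395 1.5801]
Step 7: x=[4.4223 9.5389 16.8665] v=[-0.5229 -0.4365 0.4821]
Step 8: x=[4.1812 9.9825 16.6551] v=[-0.9646 1.7745 -0.8455]
Max displacement = 2.4611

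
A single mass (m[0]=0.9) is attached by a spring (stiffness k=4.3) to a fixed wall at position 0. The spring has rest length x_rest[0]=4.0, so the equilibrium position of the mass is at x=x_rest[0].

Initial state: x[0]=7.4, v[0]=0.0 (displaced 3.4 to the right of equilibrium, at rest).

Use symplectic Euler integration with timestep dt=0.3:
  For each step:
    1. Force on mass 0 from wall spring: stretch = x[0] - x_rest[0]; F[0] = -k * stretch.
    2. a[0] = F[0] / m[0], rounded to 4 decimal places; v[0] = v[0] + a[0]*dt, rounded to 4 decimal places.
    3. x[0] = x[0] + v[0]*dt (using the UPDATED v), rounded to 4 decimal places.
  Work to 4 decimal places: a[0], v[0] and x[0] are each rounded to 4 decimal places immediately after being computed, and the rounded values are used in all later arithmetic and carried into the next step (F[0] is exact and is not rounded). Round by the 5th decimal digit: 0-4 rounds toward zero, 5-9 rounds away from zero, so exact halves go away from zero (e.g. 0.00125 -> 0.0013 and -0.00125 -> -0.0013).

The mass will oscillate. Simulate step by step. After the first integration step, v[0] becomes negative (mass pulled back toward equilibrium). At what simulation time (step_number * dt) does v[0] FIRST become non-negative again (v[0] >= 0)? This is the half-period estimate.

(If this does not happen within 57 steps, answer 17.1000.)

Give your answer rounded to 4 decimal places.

Answer: 1.5000

Derivation:
Step 0: x=[7.4000] v=[0.0000]
Step 1: x=[5.9380] v=[-4.8733]
Step 2: x=[3.6427] v=[-7.6511]
Step 3: x=[1.5010] v=[-7.1390]
Step 4: x=[0.4339] v=[-3.5571]
Step 5: x=[0.9002] v=[1.5543]
First v>=0 after going negative at step 5, time=1.5000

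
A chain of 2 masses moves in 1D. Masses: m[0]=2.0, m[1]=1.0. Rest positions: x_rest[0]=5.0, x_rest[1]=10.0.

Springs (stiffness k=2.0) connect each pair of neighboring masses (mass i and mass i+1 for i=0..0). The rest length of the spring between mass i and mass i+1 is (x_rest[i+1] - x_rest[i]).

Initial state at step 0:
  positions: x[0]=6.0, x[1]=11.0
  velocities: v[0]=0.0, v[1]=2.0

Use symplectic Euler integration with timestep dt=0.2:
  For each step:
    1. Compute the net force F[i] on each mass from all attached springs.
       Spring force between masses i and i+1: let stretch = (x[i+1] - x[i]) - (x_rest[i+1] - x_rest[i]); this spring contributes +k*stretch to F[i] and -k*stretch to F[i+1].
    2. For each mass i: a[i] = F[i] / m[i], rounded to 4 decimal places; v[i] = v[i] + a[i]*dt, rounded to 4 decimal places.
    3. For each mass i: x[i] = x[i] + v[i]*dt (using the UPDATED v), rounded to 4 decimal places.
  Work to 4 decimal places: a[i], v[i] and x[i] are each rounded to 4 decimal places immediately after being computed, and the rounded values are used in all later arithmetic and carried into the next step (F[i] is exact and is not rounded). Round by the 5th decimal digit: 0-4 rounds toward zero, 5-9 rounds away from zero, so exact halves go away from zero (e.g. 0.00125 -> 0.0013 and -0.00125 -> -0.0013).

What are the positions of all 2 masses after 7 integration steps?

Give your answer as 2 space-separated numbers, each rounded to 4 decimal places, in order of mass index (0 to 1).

Answer: 6.6802 12.4394

Derivation:
Step 0: x=[6.0000 11.0000] v=[0.0000 2.0000]
Step 1: x=[6.0000 11.4000] v=[0.0000 2.0000]
Step 2: x=[6.0160 11.7680] v=[0.0800 1.8400]
Step 3: x=[6.0621 12.0758] v=[0.2304 1.5392]
Step 4: x=[6.1487 12.3025] v=[0.4331 1.1337]
Step 5: x=[6.2815 12.4369] v=[0.6639 0.6722]
Step 6: x=[6.4605 12.4789] v=[0.8950 0.2100]
Step 7: x=[6.6802 12.4394] v=[1.0987 -0.1974]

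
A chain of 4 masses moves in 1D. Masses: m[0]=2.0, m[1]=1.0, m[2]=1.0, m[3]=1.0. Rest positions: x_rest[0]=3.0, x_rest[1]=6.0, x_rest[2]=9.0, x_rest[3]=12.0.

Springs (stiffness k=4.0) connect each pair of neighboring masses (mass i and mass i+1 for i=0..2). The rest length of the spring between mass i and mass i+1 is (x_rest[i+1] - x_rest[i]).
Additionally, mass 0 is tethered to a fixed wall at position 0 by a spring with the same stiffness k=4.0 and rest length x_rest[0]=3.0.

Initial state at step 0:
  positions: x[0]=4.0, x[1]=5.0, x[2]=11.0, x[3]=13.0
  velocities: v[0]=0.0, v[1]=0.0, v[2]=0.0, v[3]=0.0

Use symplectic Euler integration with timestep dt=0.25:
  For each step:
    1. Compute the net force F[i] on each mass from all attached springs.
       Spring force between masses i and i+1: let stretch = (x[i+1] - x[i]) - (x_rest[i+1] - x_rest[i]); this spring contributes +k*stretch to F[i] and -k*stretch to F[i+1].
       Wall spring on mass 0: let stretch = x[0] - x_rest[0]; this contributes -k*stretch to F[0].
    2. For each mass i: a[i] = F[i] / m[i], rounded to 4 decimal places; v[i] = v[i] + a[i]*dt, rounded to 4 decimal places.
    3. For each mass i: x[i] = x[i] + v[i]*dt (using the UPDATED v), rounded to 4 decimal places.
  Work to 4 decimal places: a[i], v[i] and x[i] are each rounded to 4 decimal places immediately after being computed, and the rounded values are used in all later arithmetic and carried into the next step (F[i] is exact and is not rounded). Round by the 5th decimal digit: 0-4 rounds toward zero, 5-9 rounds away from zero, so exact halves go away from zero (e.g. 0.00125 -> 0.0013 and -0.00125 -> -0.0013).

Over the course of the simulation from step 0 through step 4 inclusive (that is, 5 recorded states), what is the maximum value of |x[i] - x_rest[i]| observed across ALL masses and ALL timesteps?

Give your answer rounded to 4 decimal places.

Step 0: x=[4.0000 5.0000 11.0000 13.0000] v=[0.0000 0.0000 0.0000 0.0000]
Step 1: x=[3.6250 6.2500 10.0000 13.2500] v=[-1.5000 5.0000 -4.0000 1.0000]
Step 2: x=[3.1250 7.7813 8.8750 13.4375] v=[-2.0000 6.1250 -4.5000 0.7500]
Step 3: x=[2.8164 8.4219 8.6172 13.2344] v=[-1.2344 2.5624 -1.0312 -0.8125]
Step 4: x=[2.8565 7.7100 9.4649 12.6270] v=[0.1602 -2.8478 3.3907 -2.4297]
Max displacement = 2.4219

Answer: 2.4219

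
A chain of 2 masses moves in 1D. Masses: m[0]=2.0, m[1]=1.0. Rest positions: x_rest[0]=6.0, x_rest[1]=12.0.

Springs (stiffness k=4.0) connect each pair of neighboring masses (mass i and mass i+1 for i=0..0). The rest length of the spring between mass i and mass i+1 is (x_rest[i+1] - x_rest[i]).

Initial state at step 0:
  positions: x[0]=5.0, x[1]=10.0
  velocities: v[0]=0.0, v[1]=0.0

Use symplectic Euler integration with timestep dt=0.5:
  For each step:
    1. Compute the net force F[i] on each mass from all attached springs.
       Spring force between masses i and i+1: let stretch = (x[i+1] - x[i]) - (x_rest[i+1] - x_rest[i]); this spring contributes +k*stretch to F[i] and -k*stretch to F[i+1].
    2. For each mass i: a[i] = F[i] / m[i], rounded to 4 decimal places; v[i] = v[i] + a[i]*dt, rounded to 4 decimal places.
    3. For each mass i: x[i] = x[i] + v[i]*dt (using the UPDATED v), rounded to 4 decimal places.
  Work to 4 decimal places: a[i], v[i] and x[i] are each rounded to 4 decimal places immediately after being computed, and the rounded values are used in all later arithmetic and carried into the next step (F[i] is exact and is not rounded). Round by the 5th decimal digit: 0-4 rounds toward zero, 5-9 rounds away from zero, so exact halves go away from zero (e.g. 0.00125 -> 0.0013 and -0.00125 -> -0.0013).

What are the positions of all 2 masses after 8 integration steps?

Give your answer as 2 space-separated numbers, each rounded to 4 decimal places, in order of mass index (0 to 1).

Step 0: x=[5.0000 10.0000] v=[0.0000 0.0000]
Step 1: x=[4.5000 11.0000] v=[-1.0000 2.0000]
Step 2: x=[4.2500 11.5000] v=[-0.5000 1.0000]
Step 3: x=[4.6250 10.7500] v=[0.7500 -1.5000]
Step 4: x=[5.0625 9.8750] v=[0.8750 -1.7500]
Step 5: x=[4.9063 10.1875] v=[-0.3125 0.6250]
Step 6: x=[4.3907 11.2188] v=[-1.0313 2.0626]
Step 7: x=[4.2891 11.4220] v=[-0.2032 0.4064]
Step 8: x=[4.7540 10.4923] v=[0.9297 -1.8594]

Answer: 4.7540 10.4923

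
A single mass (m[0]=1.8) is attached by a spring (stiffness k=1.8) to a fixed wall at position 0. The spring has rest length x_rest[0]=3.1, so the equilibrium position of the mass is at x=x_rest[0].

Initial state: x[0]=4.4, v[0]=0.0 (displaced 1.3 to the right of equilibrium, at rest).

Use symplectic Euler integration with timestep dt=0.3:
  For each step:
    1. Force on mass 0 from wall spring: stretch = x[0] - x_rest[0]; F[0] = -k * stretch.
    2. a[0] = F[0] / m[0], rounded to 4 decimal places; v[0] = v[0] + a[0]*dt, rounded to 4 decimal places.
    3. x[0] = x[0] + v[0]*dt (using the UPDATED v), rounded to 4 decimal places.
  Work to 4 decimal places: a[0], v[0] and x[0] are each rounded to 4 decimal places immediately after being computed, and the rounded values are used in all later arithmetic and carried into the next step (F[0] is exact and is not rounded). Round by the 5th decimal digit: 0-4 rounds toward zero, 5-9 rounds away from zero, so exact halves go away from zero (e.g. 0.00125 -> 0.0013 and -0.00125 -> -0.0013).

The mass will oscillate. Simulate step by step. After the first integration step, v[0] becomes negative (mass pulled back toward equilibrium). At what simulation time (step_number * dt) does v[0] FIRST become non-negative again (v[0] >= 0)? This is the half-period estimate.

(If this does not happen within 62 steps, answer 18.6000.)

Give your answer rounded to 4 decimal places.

Answer: 3.3000

Derivation:
Step 0: x=[4.4000] v=[0.0000]
Step 1: x=[4.2830] v=[-0.3900]
Step 2: x=[4.0595] v=[-0.7449]
Step 3: x=[3.7497] v=[-1.0328]
Step 4: x=[3.3814] v=[-1.2277]
Step 5: x=[2.9878] v=[-1.3121]
Step 6: x=[2.6043] v=[-1.2784]
Step 7: x=[2.2654] v=[-1.1297]
Step 8: x=[2.0016] v=[-0.8793]
Step 9: x=[1.8367] v=[-0.5498]
Step 10: x=[1.7855] v=[-0.1708]
Step 11: x=[1.8526] v=[0.2236]
First v>=0 after going negative at step 11, time=3.3000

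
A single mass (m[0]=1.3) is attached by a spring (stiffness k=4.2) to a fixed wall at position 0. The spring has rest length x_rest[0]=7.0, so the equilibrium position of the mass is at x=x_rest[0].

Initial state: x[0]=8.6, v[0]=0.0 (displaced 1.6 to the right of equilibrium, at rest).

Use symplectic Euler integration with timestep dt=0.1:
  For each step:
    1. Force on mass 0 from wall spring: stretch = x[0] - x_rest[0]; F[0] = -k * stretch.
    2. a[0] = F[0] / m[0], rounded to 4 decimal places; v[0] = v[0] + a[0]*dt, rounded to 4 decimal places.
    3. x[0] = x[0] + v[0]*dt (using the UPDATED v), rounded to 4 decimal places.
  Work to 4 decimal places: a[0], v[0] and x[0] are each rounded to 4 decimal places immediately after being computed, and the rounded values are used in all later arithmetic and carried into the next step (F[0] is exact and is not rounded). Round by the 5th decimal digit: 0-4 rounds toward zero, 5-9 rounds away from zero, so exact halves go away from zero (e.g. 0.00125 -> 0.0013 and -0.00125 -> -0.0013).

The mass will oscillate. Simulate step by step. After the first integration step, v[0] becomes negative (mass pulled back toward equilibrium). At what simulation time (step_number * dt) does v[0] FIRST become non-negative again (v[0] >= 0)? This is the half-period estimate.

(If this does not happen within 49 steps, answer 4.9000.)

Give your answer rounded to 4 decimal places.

Answer: 1.8000

Derivation:
Step 0: x=[8.6000] v=[0.0000]
Step 1: x=[8.5483] v=[-0.5169]
Step 2: x=[8.4466] v=[-1.0171]
Step 3: x=[8.2982] v=[-1.4845]
Step 4: x=[8.1078] v=[-1.9039]
Step 5: x=[7.8816] v=[-2.2618]
Step 6: x=[7.6269] v=[-2.5466]
Step 7: x=[7.3520] v=[-2.7491]
Step 8: x=[7.0657] v=[-2.8628]
Step 9: x=[6.7773] v=[-2.8840]
Step 10: x=[6.4961] v=[-2.8121]
Step 11: x=[6.2312] v=[-2.6493]
Step 12: x=[5.9911] v=[-2.4009]
Step 13: x=[5.7836] v=[-2.0750]
Step 14: x=[5.6154] v=[-1.6820]
Step 15: x=[5.4919] v=[-1.2347]
Step 16: x=[5.4172] v=[-0.7475]
Step 17: x=[5.3936] v=[-0.2361]
Step 18: x=[5.4219] v=[0.2829]
First v>=0 after going negative at step 18, time=1.8000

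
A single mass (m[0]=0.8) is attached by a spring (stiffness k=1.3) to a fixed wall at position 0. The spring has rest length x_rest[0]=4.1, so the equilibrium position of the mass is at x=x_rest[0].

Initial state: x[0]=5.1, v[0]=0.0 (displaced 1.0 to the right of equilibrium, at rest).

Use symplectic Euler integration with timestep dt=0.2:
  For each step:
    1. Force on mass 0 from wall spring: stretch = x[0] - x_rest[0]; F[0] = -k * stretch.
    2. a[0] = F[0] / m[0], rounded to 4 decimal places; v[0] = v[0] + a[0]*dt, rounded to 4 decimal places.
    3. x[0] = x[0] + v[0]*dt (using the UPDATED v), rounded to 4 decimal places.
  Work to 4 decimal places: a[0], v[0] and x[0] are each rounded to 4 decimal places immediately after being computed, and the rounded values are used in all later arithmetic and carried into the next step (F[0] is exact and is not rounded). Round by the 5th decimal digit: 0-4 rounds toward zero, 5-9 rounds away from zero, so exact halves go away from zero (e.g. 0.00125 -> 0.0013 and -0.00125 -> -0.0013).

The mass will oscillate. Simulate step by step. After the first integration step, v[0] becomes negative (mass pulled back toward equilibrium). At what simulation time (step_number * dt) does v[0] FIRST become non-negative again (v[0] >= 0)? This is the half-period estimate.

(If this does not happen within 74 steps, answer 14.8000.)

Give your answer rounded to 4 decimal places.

Step 0: x=[5.1000] v=[0.0000]
Step 1: x=[5.0350] v=[-0.3250]
Step 2: x=[4.9092] v=[-0.6289]
Step 3: x=[4.7308] v=[-0.8919]
Step 4: x=[4.5114] v=[-1.0969]
Step 5: x=[4.2653] v=[-1.2306]
Step 6: x=[4.0084] v=[-1.2843]
Step 7: x=[3.7575] v=[-1.2545]
Step 8: x=[3.5289] v=[-1.1432]
Step 9: x=[3.3374] v=[-0.9576]
Step 10: x=[3.1954] v=[-0.7098]
Step 11: x=[3.1122] v=[-0.4158]
Step 12: x=[3.0932] v=[-0.0948]
Step 13: x=[3.1397] v=[0.2324]
First v>=0 after going negative at step 13, time=2.6000

Answer: 2.6000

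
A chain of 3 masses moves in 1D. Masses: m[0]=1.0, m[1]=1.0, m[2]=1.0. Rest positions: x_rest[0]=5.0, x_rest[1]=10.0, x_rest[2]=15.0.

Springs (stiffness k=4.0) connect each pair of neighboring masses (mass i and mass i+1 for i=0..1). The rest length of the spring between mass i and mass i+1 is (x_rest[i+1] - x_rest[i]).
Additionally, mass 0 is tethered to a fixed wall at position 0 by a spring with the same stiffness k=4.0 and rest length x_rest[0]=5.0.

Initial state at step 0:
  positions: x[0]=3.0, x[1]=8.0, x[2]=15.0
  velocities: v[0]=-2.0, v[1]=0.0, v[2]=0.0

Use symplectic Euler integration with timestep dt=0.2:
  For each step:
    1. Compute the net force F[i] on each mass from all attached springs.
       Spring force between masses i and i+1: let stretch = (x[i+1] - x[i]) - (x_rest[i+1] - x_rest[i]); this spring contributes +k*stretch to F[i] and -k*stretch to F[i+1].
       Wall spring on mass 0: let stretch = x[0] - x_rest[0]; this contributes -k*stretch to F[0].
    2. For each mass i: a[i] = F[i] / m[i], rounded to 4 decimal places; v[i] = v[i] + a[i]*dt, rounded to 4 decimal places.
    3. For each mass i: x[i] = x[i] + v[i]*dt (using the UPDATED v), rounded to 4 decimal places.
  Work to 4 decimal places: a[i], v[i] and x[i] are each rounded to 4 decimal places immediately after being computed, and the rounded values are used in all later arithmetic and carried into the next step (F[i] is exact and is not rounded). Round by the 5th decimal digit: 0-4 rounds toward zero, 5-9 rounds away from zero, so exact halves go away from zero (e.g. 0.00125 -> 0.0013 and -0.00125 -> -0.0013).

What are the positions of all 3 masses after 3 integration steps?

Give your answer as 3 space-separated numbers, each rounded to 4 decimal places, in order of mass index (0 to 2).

Step 0: x=[3.0000 8.0000 15.0000] v=[-2.0000 0.0000 0.0000]
Step 1: x=[2.9200 8.3200 14.6800] v=[-0.4000 1.6000 -1.6000]
Step 2: x=[3.2368 8.7936 14.1424] v=[1.5840 2.3680 -2.6880]
Step 3: x=[3.9248 9.2339 13.5490] v=[3.4400 2.2016 -2.9670]

Answer: 3.9248 9.2339 13.5490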